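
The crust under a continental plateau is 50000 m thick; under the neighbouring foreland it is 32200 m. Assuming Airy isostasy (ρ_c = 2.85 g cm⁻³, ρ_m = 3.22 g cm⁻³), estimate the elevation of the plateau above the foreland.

2050 m

Excess crust Δ = 50000 m − 32200 m = 17800 m, split between elevation h and root r with h + r = Δ.
Airy balance ρ_c h = (ρ_m − ρ_c) r gives r = h ρ_c/(ρ_m − ρ_c), so h (1 + ρ_c/(ρ_m − ρ_c)) = Δ, i.e. h = Δ (ρ_m − ρ_c)/ρ_m.
h = 17800 m × 0.37/3.22 = 2050 m.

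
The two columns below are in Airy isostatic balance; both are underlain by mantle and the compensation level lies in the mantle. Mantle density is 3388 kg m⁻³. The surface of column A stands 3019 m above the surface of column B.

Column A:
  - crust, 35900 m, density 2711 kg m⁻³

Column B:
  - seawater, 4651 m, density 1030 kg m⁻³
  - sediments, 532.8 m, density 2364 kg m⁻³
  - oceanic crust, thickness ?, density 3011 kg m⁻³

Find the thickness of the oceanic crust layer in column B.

6800 m

Take the compensation level at the base of the deeper column (depth z_c below the surface of column A) and equate Σ ρ_i t_i down to z_c; mantle fills any gap and the z_c terms cancel.
Column A: 35900×2711 + (z_c − 35900)×3388
Column B: 3019×0 + 4651×1030 + 532.8×2364 + x×3011 + (z_c − 3019 − 5183.8 − x)×3388
The z_c×3388 term appears on both sides and cancels. Collect the known terms of each column as K = Σ(ρt)_known − 3388 × (depth of known layers): K_A = 97324900 − 3388×35900 = −24304300; K_B = 6050069.2 − 3388×(3019 + 5183.8) = −21741017.2.
Balance: K_A = K_B − x×(3388 − 3011), so x = (K_B − K_A)/(3388 − 3011) = 2563280/377 = 6800 m.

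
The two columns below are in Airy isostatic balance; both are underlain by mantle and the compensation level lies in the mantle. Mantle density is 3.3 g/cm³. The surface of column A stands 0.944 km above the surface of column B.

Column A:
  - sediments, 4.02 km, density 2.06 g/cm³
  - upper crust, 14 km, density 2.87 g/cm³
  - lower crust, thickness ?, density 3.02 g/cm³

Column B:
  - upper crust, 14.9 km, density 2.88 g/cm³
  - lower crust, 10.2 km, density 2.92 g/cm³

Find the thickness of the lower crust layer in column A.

8.02 km

Take the compensation level at the base of the deeper column (depth z_c below the surface of column A) and equate Σ ρ_i t_i down to z_c; mantle fills any gap and the z_c terms cancel.
Column A: 4.02×2.06 + 14×2.87 + x×3.02 + (z_c − 18.02 − x)×3.3
Column B: 0.944×0 + 14.9×2.88 + 10.2×2.92 + (z_c − 0.944 − 25.1)×3.3
The z_c×3.3 term appears on both sides and cancels. Collect the known terms of each column as K = Σ(ρt)_known − 3.3 × (depth of known layers): K_A = 48.4612 − 3.3×18.02 = −11.0048; K_B = 72.696 − 3.3×(0.944 + 25.1) = −13.2492.
Balance: K_A − x×(3.3 − 3.02) = K_B, so x = (K_A − K_B)/(3.3 − 3.02) = 2.2444/0.28 = 8.02 km.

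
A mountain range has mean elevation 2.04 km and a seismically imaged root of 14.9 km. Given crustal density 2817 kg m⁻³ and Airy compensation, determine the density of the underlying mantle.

3200 kg m⁻³

Airy balance: ρ_c h = (ρ_m − ρ_c) r → ρ_m = ρ_c (1 + h/r).
ρ_m = 2817 × (1 + 2.04 km/14.9 km) = 3200 kg m⁻³.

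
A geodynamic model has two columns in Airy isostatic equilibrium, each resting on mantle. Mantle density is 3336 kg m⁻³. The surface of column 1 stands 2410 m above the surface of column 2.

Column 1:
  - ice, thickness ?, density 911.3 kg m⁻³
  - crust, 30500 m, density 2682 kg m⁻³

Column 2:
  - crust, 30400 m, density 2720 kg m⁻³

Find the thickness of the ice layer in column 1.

2810 m

Take the compensation level at the base of the deeper column (depth z_c below the surface of column 1) and equate Σ ρ_i t_i down to z_c; mantle fills any gap and the z_c terms cancel.
Column 1: x×911.3 + 30500×2682 + (z_c − 30500 − x)×3336
Column 2: 2410×0 + 30400×2720 + (z_c − 2410 − 30400)×3336
The z_c×3336 term appears on both sides and cancels. Collect the known terms of each column as K = Σ(ρt)_known − 3336 × (depth of known layers): K_1 = 81801000 − 3336×30500 = −19947000; K_2 = 82688000 − 3336×(2410 + 30400) = −26766160.
Balance: K_1 − x×(3336 − 911.3) = K_2, so x = (K_1 − K_2)/(3336 − 911.3) = 6819160/2424.7 = 2810 m.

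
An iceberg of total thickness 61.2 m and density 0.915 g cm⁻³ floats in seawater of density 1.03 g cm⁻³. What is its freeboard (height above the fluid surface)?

6.83 m

Floating equilibrium: submerged depth d = t ρ_obj/ρ_fluid = 61.2 m × 0.915/1.03 = 54.37 m.
Freeboard = t − d = 61.2 m − 54.37 m = 6.83 m.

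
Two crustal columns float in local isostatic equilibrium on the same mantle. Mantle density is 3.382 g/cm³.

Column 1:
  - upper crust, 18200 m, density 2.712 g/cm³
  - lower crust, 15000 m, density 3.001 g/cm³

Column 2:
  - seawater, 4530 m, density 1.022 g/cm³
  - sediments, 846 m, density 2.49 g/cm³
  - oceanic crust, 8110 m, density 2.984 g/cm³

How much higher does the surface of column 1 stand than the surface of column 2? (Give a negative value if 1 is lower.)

957 m

For any compensation level in the mantle, the mantle terms cancel and isostasy reduces to e = (Σt_1 − Σt_2) − (Σ(ρt)_1 − Σ(ρt)_2) / ρ_m.
Σt_1 = 33200 m; Σt_2 = 13486 m; Σ(ρt)_1 = 94373.4; Σ(ρt)_2 = 30936.44 (in m·g/cm³).
e = (33200 − 13486) − (94373.4 − 30936.44) / 3.382 = 957 m.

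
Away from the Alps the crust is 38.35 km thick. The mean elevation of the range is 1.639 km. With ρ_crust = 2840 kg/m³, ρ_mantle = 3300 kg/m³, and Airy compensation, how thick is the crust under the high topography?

Root depth r = h ρ_c / (ρ_m − ρ_c) = 1.639 km × 2840 / 460 = 10.12 km.
Total thickness = T + h + r = 38.35 km + 1.639 km + 10.12 km = 50.1 km.

50.1 km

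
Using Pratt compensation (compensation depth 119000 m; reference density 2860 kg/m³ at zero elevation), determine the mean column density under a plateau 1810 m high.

Pratt balance: ρ_ref D = ρ (D + h).
ρ = ρ_ref D/(D + h) = 2860 × 119000 m/(119000 m + 1810 m) = 2820 kg/m³.

2820 kg/m³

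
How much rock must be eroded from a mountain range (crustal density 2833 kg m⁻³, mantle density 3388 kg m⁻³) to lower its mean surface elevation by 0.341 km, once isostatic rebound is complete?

2.08 km

Net drop Δ = e − u = e − e ρ_c/ρ_m = e (ρ_m − ρ_c)/ρ_m.
e = Δ ρ_m/(ρ_m − ρ_c) = 0.341 km × 3388/555 = 2.08 km.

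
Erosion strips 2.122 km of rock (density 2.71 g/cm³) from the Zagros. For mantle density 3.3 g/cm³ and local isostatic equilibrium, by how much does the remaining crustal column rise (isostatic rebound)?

1.74 km

Unloading: uplift u = e ρ_c/ρ_m = 2.122 km × 2.71/3.3 = 1.74 km.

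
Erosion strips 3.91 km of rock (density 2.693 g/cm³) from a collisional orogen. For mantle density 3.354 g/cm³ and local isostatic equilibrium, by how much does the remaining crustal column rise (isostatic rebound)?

Unloading: uplift u = e ρ_c/ρ_m = 3.91 km × 2.693/3.354 = 3.14 km.

3.14 km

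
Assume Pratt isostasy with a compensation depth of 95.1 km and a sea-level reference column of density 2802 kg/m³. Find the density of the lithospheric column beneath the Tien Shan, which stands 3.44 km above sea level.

2700 kg/m³

Pratt balance: ρ_ref D = ρ (D + h).
ρ = ρ_ref D/(D + h) = 2802 × 95.1 km/(95.1 km + 3.44 km) = 2700 kg/m³.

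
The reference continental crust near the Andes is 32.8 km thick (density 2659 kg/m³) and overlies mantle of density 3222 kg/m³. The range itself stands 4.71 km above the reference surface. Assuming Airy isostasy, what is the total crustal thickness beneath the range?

59.8 km

Root depth r = h ρ_c / (ρ_m − ρ_c) = 4.71 km × 2659 / 563 = 22.24 km.
Total thickness = T + h + r = 32.8 km + 4.71 km + 22.24 km = 59.8 km.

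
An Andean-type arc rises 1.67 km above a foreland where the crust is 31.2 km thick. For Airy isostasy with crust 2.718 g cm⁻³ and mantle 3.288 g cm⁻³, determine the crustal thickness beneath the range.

Root depth r = h ρ_c / (ρ_m − ρ_c) = 1.67 km × 2.718 / 0.57 = 7.963 km.
Total thickness = T + h + r = 31.2 km + 1.67 km + 7.963 km = 40.8 km.

40.8 km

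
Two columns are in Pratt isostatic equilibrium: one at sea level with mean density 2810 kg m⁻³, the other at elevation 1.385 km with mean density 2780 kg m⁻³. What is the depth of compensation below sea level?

128 km

ρ_ref D = ρ (D + h) → D (ρ_ref − ρ) = ρ h.
D = ρ h/(ρ_ref − ρ) = 2780 × 1.385 km/(2810 − 2780) = 128 km.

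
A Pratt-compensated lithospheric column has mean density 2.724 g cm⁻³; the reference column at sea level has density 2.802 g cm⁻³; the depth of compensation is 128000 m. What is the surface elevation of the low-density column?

3670 m

ρ_ref D = ρ (D + h) → h = D (ρ_ref − ρ)/ρ.
h = 128000 m × (2.802 − 2.724)/2.724 = 3670 m.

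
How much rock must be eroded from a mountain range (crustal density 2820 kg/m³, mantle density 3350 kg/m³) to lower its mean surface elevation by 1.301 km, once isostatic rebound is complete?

Net drop Δ = e − u = e − e ρ_c/ρ_m = e (ρ_m − ρ_c)/ρ_m.
e = Δ ρ_m/(ρ_m − ρ_c) = 1.301 km × 3350/530 = 8.22 km.

8.22 km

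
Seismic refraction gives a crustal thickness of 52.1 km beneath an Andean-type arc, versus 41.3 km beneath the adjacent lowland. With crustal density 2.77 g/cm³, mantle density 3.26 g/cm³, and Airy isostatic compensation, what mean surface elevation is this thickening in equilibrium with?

Excess crust Δ = 52.1 km − 41.3 km = 10.8 km, split between elevation h and root r with h + r = Δ.
Airy balance ρ_c h = (ρ_m − ρ_c) r gives r = h ρ_c/(ρ_m − ρ_c), so h (1 + ρ_c/(ρ_m − ρ_c)) = Δ, i.e. h = Δ (ρ_m − ρ_c)/ρ_m.
h = 10.8 km × 0.49/3.26 = 1.62 km.

1.62 km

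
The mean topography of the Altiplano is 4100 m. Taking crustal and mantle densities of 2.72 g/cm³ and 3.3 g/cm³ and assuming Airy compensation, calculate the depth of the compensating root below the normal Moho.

19200 m

In Airy isostatic equilibrium: the weight of the topography is balanced by the buoyancy of the root, ρ_c h = (ρ_m − ρ_c) r.
r = h · ρ_c / (ρ_m − ρ_c) = 4100 m × 2.72 / (3.3 − 2.72) = 19200 m.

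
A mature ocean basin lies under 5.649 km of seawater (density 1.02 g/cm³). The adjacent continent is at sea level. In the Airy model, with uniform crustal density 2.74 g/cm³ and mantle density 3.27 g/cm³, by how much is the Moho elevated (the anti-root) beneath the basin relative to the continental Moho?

Isostatic balance requires: replacing crust with seawater at the top is compensated by replacing crust with mantle at the base: d (ρ_c − ρ_w) = a (ρ_m − ρ_c).
a = d (ρ_c − ρ_w)/(ρ_m − ρ_c) = 5.649 km × 1.72/0.53 = 18.3 km.

18.3 km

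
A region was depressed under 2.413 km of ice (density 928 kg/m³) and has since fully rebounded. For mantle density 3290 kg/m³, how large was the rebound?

Removing the load lets mantle flow back in; uplift u satisfies ρ_ice t = ρ_m u.
u = t ρ_ice/ρ_m = 2.413 km × 928/3290 = 0.681 km.

0.681 km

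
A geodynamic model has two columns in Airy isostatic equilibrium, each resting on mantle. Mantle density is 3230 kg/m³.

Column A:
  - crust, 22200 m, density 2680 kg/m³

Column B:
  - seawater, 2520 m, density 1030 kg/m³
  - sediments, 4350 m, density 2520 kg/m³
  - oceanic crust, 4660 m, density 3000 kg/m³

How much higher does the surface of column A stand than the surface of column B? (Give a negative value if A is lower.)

For any compensation level in the mantle, the mantle terms cancel and isostasy reduces to e = (Σt_A − Σt_B) − (Σ(ρt)_A − Σ(ρt)_B) / ρ_m.
Σt_A = 22200 m; Σt_B = 11530 m; Σ(ρt)_A = 59496000; Σ(ρt)_B = 27537600 (in m·kg/m³).
e = (22200 − 11530) − (59496000 − 27537600) / 3230 = 776 m.

776 m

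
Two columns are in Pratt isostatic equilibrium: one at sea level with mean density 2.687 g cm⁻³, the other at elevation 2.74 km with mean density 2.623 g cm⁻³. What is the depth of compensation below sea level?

112 km

ρ_ref D = ρ (D + h) → D (ρ_ref − ρ) = ρ h.
D = ρ h/(ρ_ref − ρ) = 2.623 × 2.74 km/(2.687 − 2.623) = 112 km.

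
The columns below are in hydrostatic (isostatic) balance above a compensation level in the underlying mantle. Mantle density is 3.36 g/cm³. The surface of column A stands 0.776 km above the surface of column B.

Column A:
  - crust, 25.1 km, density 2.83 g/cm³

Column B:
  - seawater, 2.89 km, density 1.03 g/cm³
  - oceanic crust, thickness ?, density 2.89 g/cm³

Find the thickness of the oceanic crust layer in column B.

Take the compensation level at the base of the deeper column (depth z_c below the surface of column A) and equate Σ ρ_i t_i down to z_c; mantle fills any gap and the z_c terms cancel.
Column A: 25.1×2.83 + (z_c − 25.1)×3.36
Column B: 0.776×0 + 2.89×1.03 + x×2.89 + (z_c − 0.776 − 2.89 − x)×3.36
The z_c×3.36 term appears on both sides and cancels. Collect the known terms of each column as K = Σ(ρt)_known − 3.36 × (depth of known layers): K_A = 71.033 − 3.36×25.1 = −13.303; K_B = 2.9767 − 3.36×(0.776 + 2.89) = −9.34106.
Balance: K_A = K_B − x×(3.36 − 2.89), so x = (K_B − K_A)/(3.36 − 2.89) = 3.96194/0.47 = 8.43 km.

8.43 km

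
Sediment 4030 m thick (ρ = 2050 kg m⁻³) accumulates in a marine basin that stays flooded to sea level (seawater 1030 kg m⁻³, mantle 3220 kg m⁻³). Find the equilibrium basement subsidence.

1880 m

Submarine loading: the sediment displaces seawater, and the subsidence is in turn flooded, so s (ρ_m − ρ_w) = t (ρ_sed − ρ_w).
s = 4030 m × (2050 − 1030) / (3220 − 1030) = 1880 m.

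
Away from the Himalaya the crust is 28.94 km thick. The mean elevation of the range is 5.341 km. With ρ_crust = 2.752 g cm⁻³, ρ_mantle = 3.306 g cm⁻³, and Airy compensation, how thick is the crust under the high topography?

Root depth r = h ρ_c / (ρ_m − ρ_c) = 5.341 km × 2.752 / 0.554 = 26.53 km.
Total thickness = T + h + r = 28.94 km + 5.341 km + 26.53 km = 60.8 km.

60.8 km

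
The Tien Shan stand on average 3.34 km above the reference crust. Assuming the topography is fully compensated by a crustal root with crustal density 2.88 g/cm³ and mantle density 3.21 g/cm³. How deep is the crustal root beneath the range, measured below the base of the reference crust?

29.1 km

Balancing pressure at the compensation depth: the weight of the topography is balanced by the buoyancy of the root, ρ_c h = (ρ_m − ρ_c) r.
r = h · ρ_c / (ρ_m − ρ_c) = 3.34 km × 2.88 / (3.21 − 2.88) = 29.1 km.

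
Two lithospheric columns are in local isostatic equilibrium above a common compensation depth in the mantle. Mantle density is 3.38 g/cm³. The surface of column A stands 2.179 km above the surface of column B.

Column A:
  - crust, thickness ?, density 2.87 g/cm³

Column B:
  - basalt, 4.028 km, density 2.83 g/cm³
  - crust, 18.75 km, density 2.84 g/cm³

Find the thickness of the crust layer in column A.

Take the compensation level at the base of the deeper column (depth z_c below the surface of column A) and equate Σ ρ_i t_i down to z_c; mantle fills any gap and the z_c terms cancel.
Column A: x×2.87 + (z_c − 0 − x)×3.38
Column B: 2.179×0 + 4.028×2.83 + 18.75×2.84 + (z_c − 2.179 − 22.778)×3.38
The z_c×3.38 term appears on both sides and cancels. Collect the known terms of each column as K = Σ(ρt)_known − 3.38 × (depth of known layers): K_A = 0 − 3.38×0 = 0; K_B = 64.64924 − 3.38×(2.179 + 22.778) = −19.70542.
Balance: K_A − x×(3.38 − 2.87) = K_B, so x = (K_A − K_B)/(3.38 − 2.87) = 19.7054/0.51 = 38.6 km.

38.6 km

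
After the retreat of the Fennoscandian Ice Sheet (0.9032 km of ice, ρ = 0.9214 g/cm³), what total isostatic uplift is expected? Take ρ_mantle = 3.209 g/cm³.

0.259 km

Removing the load lets mantle flow back in; uplift u satisfies ρ_ice t = ρ_m u.
u = t ρ_ice/ρ_m = 0.9032 km × 0.9214/3.209 = 0.259 km.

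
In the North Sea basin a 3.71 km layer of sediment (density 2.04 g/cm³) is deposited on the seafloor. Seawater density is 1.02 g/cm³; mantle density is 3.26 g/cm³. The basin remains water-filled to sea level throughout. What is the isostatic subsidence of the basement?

1.69 km

Submarine loading: the sediment displaces seawater, and the subsidence is in turn flooded, so s (ρ_m − ρ_w) = t (ρ_sed − ρ_w).
s = 3.71 km × (2.04 − 1.02) / (3.26 − 1.02) = 1.69 km.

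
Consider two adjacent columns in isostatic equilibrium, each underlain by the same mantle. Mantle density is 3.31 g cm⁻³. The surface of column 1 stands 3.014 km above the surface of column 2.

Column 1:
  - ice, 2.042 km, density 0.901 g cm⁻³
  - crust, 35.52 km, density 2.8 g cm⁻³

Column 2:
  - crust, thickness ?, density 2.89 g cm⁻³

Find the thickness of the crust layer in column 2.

Take the compensation level at the base of the deeper column (depth z_c below the surface of column 1) and equate Σ ρ_i t_i down to z_c; mantle fills any gap and the z_c terms cancel.
Column 1: 2.042×0.901 + 35.52×2.8 + (z_c − 37.562)×3.31
Column 2: 3.014×0 + x×2.89 + (z_c − 3.014 − 0 − x)×3.31
The z_c×3.31 term appears on both sides and cancels. Collect the known terms of each column as K = Σ(ρt)_known − 3.31 × (depth of known layers): K_1 = 101.295842 − 3.31×37.562 = −23.034378; K_2 = 0 − 3.31×(3.014 + 0) = −9.97634.
Balance: K_1 = K_2 − x×(3.31 − 2.89), so x = (K_2 − K_1)/(3.31 − 2.89) = 13.058/0.42 = 31.1 km.

31.1 km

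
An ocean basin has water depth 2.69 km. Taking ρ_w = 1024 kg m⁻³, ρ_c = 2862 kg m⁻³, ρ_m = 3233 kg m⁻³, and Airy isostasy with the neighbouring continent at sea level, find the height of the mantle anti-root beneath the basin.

13.3 km

Equating mass per unit area of the two columns: replacing crust with seawater at the top is compensated by replacing crust with mantle at the base: d (ρ_c − ρ_w) = a (ρ_m − ρ_c).
a = d (ρ_c − ρ_w)/(ρ_m − ρ_c) = 2.69 km × 1838/371 = 13.3 km.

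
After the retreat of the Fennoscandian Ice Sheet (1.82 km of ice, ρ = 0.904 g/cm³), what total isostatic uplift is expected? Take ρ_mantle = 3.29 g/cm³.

0.5 km

Removing the load lets mantle flow back in; uplift u satisfies ρ_ice t = ρ_m u.
u = t ρ_ice/ρ_m = 1.82 km × 0.904/3.29 = 0.5 km.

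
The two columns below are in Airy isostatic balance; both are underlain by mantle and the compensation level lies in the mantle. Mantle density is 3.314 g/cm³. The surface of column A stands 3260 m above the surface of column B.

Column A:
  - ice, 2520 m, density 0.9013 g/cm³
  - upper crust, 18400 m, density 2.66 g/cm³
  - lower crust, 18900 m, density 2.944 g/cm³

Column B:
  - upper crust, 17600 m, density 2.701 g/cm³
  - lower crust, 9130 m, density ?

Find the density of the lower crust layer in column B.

Take the compensation level at the base of the deeper column (depth z_c below the surface of column A) and equate Σ ρ_i t_i down to z_c; mantle fills any gap and the z_c terms cancel.
Column A: 2520×0.9013 + 18400×2.66 + 18900×2.944 + (z_c − 39820)×3.314
Column B: 3260×0 + 17600×2.701 + 9130×ρ + (z_c − 3260 − 26730)×3.314
The z_c×3.314 term appears on both sides and cancels. Collect the known terms of each column as K = Σ(ρt)_known − 3.314 × (depth of known layers): K_A = 106856.876 − 3.314×39820 = −25106.604; K_B = 47537.6 − 3.314×(3260 + 26730) = −51849.26.
Balance: K_A = K_B + 9130×ρ, so ρ = (K_A − K_B)/9130 = 26742.7/9130 = 2.93 g/cm³.

2.93 g/cm³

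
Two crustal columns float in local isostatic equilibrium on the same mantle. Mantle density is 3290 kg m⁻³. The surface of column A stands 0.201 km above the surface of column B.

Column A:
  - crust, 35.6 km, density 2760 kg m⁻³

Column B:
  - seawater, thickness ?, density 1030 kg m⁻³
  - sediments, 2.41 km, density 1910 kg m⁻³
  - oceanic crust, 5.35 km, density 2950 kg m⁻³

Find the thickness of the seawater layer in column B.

Take the compensation level at the base of the deeper column (depth z_c below the surface of column A) and equate Σ ρ_i t_i down to z_c; mantle fills any gap and the z_c terms cancel.
Column A: 35.6×2760 + (z_c − 35.6)×3290
Column B: 0.201×0 + x×1030 + 2.41×1910 + 5.35×2950 + (z_c − 0.201 − 7.76 − x)×3290
The z_c×3290 term appears on both sides and cancels. Collect the known terms of each column as K = Σ(ρt)_known − 3290 × (depth of known layers): K_A = 98256 − 3290×35.6 = −18868; K_B = 20385.6 − 3290×(0.201 + 7.76) = −5806.09.
Balance: K_A = K_B − x×(3290 − 1030), so x = (K_B − K_A)/(3290 − 1030) = 13061.9/2260 = 5.78 km.

5.78 km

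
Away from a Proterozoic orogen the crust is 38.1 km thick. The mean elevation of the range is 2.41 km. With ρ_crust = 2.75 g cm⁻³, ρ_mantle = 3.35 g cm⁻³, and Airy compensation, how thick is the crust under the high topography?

Root depth r = h ρ_c / (ρ_m − ρ_c) = 2.41 km × 2.75 / 0.6 = 11.05 km.
Total thickness = T + h + r = 38.1 km + 2.41 km + 11.05 km = 51.6 km.

51.6 km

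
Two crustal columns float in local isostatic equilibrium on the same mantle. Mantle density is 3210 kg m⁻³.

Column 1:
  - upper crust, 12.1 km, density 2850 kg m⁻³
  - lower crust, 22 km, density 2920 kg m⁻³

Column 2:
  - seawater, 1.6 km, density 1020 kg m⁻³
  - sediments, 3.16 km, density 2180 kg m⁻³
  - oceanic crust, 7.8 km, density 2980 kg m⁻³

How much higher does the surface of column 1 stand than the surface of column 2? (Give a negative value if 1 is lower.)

0.68 km

For any compensation level in the mantle, the mantle terms cancel and isostasy reduces to e = (Σt_1 − Σt_2) − (Σ(ρt)_1 − Σ(ρt)_2) / ρ_m.
Σt_1 = 34.1 km; Σt_2 = 12.56 km; Σ(ρt)_1 = 98725; Σ(ρt)_2 = 31764.8 (in km·kg m⁻³).
e = (34.1 − 12.56) − (98725 − 31764.8) / 3210 = 0.68 km.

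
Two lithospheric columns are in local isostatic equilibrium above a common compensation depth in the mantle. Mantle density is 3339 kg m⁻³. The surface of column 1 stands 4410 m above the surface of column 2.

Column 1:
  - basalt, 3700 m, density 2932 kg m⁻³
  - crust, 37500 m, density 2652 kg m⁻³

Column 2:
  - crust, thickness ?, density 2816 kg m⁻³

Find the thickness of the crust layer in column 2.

Take the compensation level at the base of the deeper column (depth z_c below the surface of column 1) and equate Σ ρ_i t_i down to z_c; mantle fills any gap and the z_c terms cancel.
Column 1: 3700×2932 + 37500×2652 + (z_c − 41200)×3339
Column 2: 4410×0 + x×2816 + (z_c − 4410 − 0 − x)×3339
The z_c×3339 term appears on both sides and cancels. Collect the known terms of each column as K = Σ(ρt)_known − 3339 × (depth of known layers): K_1 = 110298400 − 3339×41200 = −27268400; K_2 = 0 − 3339×(4410 + 0) = −14724990.
Balance: K_1 = K_2 − x×(3339 − 2816), so x = (K_2 − K_1)/(3339 − 2816) = 12543400/523 = 24000 m.

24000 m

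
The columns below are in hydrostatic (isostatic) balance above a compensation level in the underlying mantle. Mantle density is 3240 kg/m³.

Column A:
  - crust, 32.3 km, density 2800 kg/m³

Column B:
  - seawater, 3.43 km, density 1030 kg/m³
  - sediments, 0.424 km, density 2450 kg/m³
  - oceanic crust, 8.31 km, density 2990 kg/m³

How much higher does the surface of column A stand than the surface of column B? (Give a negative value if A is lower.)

1.3 km

For any compensation level in the mantle, the mantle terms cancel and isostasy reduces to e = (Σt_A − Σt_B) − (Σ(ρt)_A − Σ(ρt)_B) / ρ_m.
Σt_A = 32.3 km; Σt_B = 12.164 km; Σ(ρt)_A = 90440; Σ(ρt)_B = 29418.6 (in km·kg/m³).
e = (32.3 − 12.164) − (90440 − 29418.6) / 3240 = 1.3 km.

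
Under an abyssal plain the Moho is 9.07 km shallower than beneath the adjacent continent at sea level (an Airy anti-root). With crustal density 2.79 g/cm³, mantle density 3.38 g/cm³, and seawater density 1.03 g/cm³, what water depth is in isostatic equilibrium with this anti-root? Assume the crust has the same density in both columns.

Replacing a thickness d of crust by seawater at the top must be balanced by replacing crust with mantle at the base: d (ρ_c − ρ_w) = a (ρ_m − ρ_c).
d = a (ρ_m − ρ_c)/(ρ_c − ρ_w) = 9.07 km × 0.59/1.76 = 3.04 km.

3.04 km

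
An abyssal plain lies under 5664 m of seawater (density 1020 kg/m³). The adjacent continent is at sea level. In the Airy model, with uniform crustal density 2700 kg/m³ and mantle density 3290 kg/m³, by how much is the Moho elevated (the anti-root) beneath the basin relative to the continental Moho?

Isostatic balance requires: replacing crust with seawater at the top is compensated by replacing crust with mantle at the base: d (ρ_c − ρ_w) = a (ρ_m − ρ_c).
a = d (ρ_c − ρ_w)/(ρ_m − ρ_c) = 5664 m × 1680/590 = 16100 m.

16100 m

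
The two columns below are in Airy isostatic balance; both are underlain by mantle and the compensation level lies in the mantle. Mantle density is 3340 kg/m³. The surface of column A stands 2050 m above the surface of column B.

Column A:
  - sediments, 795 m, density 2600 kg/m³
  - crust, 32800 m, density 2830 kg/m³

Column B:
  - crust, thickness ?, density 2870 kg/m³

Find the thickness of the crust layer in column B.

22300 m

Take the compensation level at the base of the deeper column (depth z_c below the surface of column A) and equate Σ ρ_i t_i down to z_c; mantle fills any gap and the z_c terms cancel.
Column A: 795×2600 + 32800×2830 + (z_c − 33595)×3340
Column B: 2050×0 + x×2870 + (z_c − 2050 − 0 − x)×3340
The z_c×3340 term appears on both sides and cancels. Collect the known terms of each column as K = Σ(ρt)_known − 3340 × (depth of known layers): K_A = 94891000 − 3340×33595 = −17316300; K_B = 0 − 3340×(2050 + 0) = −6847000.
Balance: K_A = K_B − x×(3340 − 2870), so x = (K_B − K_A)/(3340 − 2870) = 10469300/470 = 22300 m.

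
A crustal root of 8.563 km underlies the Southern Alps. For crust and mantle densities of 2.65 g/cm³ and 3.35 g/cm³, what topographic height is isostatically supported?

2.26 km

Balancing pressure at the compensation depth: ρ_c h = (ρ_m − ρ_c) r.
h = r (ρ_m − ρ_c) / ρ_c = 8.563 km × (3.35 − 2.65) / 2.65 = 2.26 km.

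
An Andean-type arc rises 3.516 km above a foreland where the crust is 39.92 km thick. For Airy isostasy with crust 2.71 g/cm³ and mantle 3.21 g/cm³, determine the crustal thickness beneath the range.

Root depth r = h ρ_c / (ρ_m − ρ_c) = 3.516 km × 2.71 / 0.5 = 19.06 km.
Total thickness = T + h + r = 39.92 km + 3.516 km + 19.06 km = 62.5 km.

62.5 km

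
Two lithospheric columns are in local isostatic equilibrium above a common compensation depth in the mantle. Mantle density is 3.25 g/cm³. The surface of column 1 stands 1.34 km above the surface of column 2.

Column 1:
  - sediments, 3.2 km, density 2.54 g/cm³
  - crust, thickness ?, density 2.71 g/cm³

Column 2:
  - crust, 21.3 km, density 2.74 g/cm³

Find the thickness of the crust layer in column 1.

24 km

Take the compensation level at the base of the deeper column (depth z_c below the surface of column 1) and equate Σ ρ_i t_i down to z_c; mantle fills any gap and the z_c terms cancel.
Column 1: 3.2×2.54 + x×2.71 + (z_c − 3.2 − x)×3.25
Column 2: 1.34×0 + 21.3×2.74 + (z_c − 1.34 − 21.3)×3.25
The z_c×3.25 term appears on both sides and cancels. Collect the known terms of each column as K = Σ(ρt)_known − 3.25 × (depth of known layers): K_1 = 8.128 − 3.25×3.2 = −2.272; K_2 = 58.362 − 3.25×(1.34 + 21.3) = −15.218.
Balance: K_1 − x×(3.25 − 2.71) = K_2, so x = (K_1 − K_2)/(3.25 − 2.71) = 12.946/0.54 = 24 km.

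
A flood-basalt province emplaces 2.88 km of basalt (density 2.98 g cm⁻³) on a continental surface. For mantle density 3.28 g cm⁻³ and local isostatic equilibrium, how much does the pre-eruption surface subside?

Subaerial loading: s = t ρ_load / ρ_m.
s = 2.88 km × 2.98/3.28 = 2.62 km.

2.62 km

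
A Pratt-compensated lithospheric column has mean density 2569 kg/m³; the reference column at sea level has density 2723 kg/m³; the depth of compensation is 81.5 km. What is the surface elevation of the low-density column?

4.89 km

ρ_ref D = ρ (D + h) → h = D (ρ_ref − ρ)/ρ.
h = 81.5 km × (2723 − 2569)/2569 = 4.89 km.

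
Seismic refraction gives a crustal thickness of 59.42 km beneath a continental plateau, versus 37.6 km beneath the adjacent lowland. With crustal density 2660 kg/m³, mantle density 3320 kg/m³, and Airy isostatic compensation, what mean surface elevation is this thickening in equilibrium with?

Excess crust Δ = 59.42 km − 37.6 km = 21.82 km, split between elevation h and root r with h + r = Δ.
Airy balance ρ_c h = (ρ_m − ρ_c) r gives r = h ρ_c/(ρ_m − ρ_c), so h (1 + ρ_c/(ρ_m − ρ_c)) = Δ, i.e. h = Δ (ρ_m − ρ_c)/ρ_m.
h = 21.82 km × 660/3320 = 4.34 km.

4.34 km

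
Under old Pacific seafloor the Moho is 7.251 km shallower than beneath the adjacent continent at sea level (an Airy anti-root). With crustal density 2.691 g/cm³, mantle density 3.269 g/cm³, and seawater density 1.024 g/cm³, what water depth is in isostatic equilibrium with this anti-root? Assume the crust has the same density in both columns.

2.51 km

Replacing a thickness d of crust by seawater at the top must be balanced by replacing crust with mantle at the base: d (ρ_c − ρ_w) = a (ρ_m − ρ_c).
d = a (ρ_m − ρ_c)/(ρ_c − ρ_w) = 7.251 km × 0.578/1.667 = 2.51 km.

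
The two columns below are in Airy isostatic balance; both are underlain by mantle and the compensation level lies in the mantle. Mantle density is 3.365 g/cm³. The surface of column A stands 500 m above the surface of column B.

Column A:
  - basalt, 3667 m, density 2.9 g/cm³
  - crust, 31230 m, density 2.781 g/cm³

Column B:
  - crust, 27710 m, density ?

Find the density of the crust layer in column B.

Take the compensation level at the base of the deeper column (depth z_c below the surface of column A) and equate Σ ρ_i t_i down to z_c; mantle fills any gap and the z_c terms cancel.
Column A: 3667×2.9 + 31230×2.781 + (z_c − 34897)×3.365
Column B: 500×0 + 27710×ρ + (z_c − 500 − 27710)×3.365
The z_c×3.365 term appears on both sides and cancels. Collect the known terms of each column as K = Σ(ρt)_known − 3.365 × (depth of known layers): K_A = 97484.93 − 3.365×34897 = −19943.475; K_B = 0 − 3.365×(500 + 27710) = −94926.65.
Balance: K_A = K_B + 27710×ρ, so ρ = (K_A − K_B)/27710 = 74983.2/27710 = 2.71 g/cm³.

2.71 g/cm³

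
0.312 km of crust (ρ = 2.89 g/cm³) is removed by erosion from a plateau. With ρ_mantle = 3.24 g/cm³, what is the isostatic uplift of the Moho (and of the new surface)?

Unloading: uplift u = e ρ_c/ρ_m = 0.312 km × 2.89/3.24 = 0.278 km.

0.278 km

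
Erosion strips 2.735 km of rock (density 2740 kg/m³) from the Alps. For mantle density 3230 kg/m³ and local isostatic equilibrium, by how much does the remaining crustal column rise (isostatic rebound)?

2.32 km

Unloading: uplift u = e ρ_c/ρ_m = 2.735 km × 2740/3230 = 2.32 km.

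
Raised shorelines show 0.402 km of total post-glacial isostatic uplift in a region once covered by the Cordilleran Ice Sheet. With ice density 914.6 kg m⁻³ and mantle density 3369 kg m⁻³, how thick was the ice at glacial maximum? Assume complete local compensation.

1.48 km

u = t ρ_ice/ρ_m → t = u ρ_m/ρ_ice = 0.402 km × 3369/914.6 = 1.48 km.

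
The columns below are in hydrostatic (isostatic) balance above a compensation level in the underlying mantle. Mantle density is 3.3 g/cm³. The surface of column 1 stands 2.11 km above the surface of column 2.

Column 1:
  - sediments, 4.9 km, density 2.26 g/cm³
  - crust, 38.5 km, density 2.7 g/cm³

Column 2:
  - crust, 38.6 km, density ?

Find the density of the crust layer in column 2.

2.75 g/cm³

Take the compensation level at the base of the deeper column (depth z_c below the surface of column 1) and equate Σ ρ_i t_i down to z_c; mantle fills any gap and the z_c terms cancel.
Column 1: 4.9×2.26 + 38.5×2.7 + (z_c − 43.4)×3.3
Column 2: 2.11×0 + 38.6×ρ + (z_c − 2.11 − 38.6)×3.3
The z_c×3.3 term appears on both sides and cancels. Collect the known terms of each column as K = Σ(ρt)_known − 3.3 × (depth of known layers): K_1 = 115.024 − 3.3×43.4 = −28.196; K_2 = 0 − 3.3×(2.11 + 38.6) = −134.343.
Balance: K_1 = K_2 + 38.6×ρ, so ρ = (K_1 − K_2)/38.6 = 106.147/38.6 = 2.75 g/cm³.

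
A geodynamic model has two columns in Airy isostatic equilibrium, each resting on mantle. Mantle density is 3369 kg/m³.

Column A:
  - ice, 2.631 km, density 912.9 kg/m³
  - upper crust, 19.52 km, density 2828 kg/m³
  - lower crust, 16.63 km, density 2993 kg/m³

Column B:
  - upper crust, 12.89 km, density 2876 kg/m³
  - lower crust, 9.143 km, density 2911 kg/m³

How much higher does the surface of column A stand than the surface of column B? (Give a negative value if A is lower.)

3.78 km

For any compensation level in the mantle, the mantle terms cancel and isostasy reduces to e = (Σt_A − Σt_B) − (Σ(ρt)_A − Σ(ρt)_B) / ρ_m.
Σt_A = 38.781 km; Σt_B = 22.033 km; Σ(ρt)_A = 107377.99; Σ(ρt)_B = 63686.913 (in km·kg/m³).
e = (38.781 − 22.033) − (107377.99 − 63686.913) / 3369 = 3.78 km.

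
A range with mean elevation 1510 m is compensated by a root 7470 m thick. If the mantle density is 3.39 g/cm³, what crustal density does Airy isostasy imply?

2.82 g/cm³

ρ_c h = (ρ_m − ρ_c) r → ρ_c (h + r) = ρ_m r → ρ_c = ρ_m r / (h + r).
ρ_c = 3.39 × 7470 m / (1510 m + 7470 m) = 2.82 g/cm³.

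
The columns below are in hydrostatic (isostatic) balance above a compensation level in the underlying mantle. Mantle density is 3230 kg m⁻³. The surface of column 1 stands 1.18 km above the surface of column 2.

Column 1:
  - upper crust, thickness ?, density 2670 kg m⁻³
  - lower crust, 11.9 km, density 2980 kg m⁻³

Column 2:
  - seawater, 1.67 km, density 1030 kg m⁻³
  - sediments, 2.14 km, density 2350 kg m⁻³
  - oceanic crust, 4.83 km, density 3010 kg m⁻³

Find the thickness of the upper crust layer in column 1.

13.3 km

Take the compensation level at the base of the deeper column (depth z_c below the surface of column 1) and equate Σ ρ_i t_i down to z_c; mantle fills any gap and the z_c terms cancel.
Column 1: x×2670 + 11.9×2980 + (z_c − 11.9 − x)×3230
Column 2: 1.18×0 + 1.67×1030 + 2.14×2350 + 4.83×3010 + (z_c − 1.18 − 8.64)×3230
The z_c×3230 term appears on both sides and cancels. Collect the known terms of each column as K = Σ(ρt)_known − 3230 × (depth of known layers): K_1 = 35462 − 3230×11.9 = −2975; K_2 = 21287.4 − 3230×(1.18 + 8.64) = −10431.2.
Balance: K_1 − x×(3230 − 2670) = K_2, so x = (K_1 − K_2)/(3230 − 2670) = 7456.2/560 = 13.3 km.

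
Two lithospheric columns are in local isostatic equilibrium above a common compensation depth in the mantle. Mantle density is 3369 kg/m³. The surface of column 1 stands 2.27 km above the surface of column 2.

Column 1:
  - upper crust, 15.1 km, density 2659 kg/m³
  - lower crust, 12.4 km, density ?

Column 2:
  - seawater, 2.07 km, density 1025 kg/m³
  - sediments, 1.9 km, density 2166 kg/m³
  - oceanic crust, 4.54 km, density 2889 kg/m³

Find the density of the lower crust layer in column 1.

2870 kg/m³

Take the compensation level at the base of the deeper column (depth z_c below the surface of column 1) and equate Σ ρ_i t_i down to z_c; mantle fills any gap and the z_c terms cancel.
Column 1: 15.1×2659 + 12.4×ρ + (z_c − 27.5)×3369
Column 2: 2.27×0 + 2.07×1025 + 1.9×2166 + 4.54×2889 + (z_c − 2.27 − 8.51)×3369
The z_c×3369 term appears on both sides and cancels. Collect the known terms of each column as K = Σ(ρt)_known − 3369 × (depth of known layers): K_1 = 40150.9 − 3369×27.5 = −52496.6; K_2 = 19353.21 − 3369×(2.27 + 8.51) = −16964.61.
Balance: K_1 + 12.4×ρ = K_2, so ρ = (K_2 − K_1)/12.4 = 35532/12.4 = 2870 kg/m³.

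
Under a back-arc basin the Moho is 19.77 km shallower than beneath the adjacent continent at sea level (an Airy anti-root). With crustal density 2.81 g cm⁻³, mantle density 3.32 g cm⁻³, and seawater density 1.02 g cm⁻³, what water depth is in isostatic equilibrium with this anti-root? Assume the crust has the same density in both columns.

5.63 km

Replacing a thickness d of crust by seawater at the top must be balanced by replacing crust with mantle at the base: d (ρ_c − ρ_w) = a (ρ_m − ρ_c).
d = a (ρ_m − ρ_c)/(ρ_c − ρ_w) = 19.77 km × 0.51/1.79 = 5.63 km.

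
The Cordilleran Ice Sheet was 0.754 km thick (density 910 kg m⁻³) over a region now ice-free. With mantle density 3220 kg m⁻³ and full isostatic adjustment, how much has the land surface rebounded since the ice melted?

Removing the load lets mantle flow back in; uplift u satisfies ρ_ice t = ρ_m u.
u = t ρ_ice/ρ_m = 0.754 km × 910/3220 = 0.213 km.

0.213 km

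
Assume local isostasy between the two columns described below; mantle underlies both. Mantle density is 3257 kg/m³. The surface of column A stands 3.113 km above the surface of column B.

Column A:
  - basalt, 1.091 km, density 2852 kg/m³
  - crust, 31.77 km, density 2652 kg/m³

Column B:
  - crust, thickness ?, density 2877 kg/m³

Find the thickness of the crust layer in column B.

25.1 km

Take the compensation level at the base of the deeper column (depth z_c below the surface of column A) and equate Σ ρ_i t_i down to z_c; mantle fills any gap and the z_c terms cancel.
Column A: 1.091×2852 + 31.77×2652 + (z_c − 32.861)×3257
Column B: 3.113×0 + x×2877 + (z_c − 3.113 − 0 − x)×3257
The z_c×3257 term appears on both sides and cancels. Collect the known terms of each column as K = Σ(ρt)_known − 3257 × (depth of known layers): K_A = 87365.572 − 3257×32.861 = −19662.705; K_B = 0 − 3257×(3.113 + 0) = −10139.041.
Balance: K_A = K_B − x×(3257 − 2877), so x = (K_B − K_A)/(3257 − 2877) = 9523.66/380 = 25.1 km.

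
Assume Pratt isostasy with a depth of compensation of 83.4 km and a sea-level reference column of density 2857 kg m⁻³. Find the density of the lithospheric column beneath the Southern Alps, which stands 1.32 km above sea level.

Pratt balance: ρ_ref D = ρ (D + h).
ρ = ρ_ref D/(D + h) = 2857 × 83.4 km/(83.4 km + 1.32 km) = 2810 kg m⁻³.

2810 kg m⁻³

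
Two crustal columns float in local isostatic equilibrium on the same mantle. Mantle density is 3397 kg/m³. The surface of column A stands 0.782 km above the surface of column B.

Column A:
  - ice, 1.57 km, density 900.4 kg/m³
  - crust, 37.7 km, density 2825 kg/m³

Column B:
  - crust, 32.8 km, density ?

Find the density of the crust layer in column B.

2700 kg/m³

Take the compensation level at the base of the deeper column (depth z_c below the surface of column A) and equate Σ ρ_i t_i down to z_c; mantle fills any gap and the z_c terms cancel.
Column A: 1.57×900.4 + 37.7×2825 + (z_c − 39.27)×3397
Column B: 0.782×0 + 32.8×ρ + (z_c − 0.782 − 32.8)×3397
The z_c×3397 term appears on both sides and cancels. Collect the known terms of each column as K = Σ(ρt)_known − 3397 × (depth of known layers): K_A = 107916.128 − 3397×39.27 = −25484.062; K_B = 0 − 3397×(0.782 + 32.8) = −114078.054.
Balance: K_A = K_B + 32.8×ρ, so ρ = (K_A − K_B)/32.8 = 88594/32.8 = 2700 kg/m³.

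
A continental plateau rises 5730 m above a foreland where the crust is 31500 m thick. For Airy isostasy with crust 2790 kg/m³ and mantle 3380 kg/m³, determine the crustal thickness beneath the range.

Root depth r = h ρ_c / (ρ_m − ρ_c) = 5730 m × 2790 / 590 = 27100 m.
Total thickness = T + h + r = 31500 m + 5730 m + 27100 m = 64300 m.

64300 m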